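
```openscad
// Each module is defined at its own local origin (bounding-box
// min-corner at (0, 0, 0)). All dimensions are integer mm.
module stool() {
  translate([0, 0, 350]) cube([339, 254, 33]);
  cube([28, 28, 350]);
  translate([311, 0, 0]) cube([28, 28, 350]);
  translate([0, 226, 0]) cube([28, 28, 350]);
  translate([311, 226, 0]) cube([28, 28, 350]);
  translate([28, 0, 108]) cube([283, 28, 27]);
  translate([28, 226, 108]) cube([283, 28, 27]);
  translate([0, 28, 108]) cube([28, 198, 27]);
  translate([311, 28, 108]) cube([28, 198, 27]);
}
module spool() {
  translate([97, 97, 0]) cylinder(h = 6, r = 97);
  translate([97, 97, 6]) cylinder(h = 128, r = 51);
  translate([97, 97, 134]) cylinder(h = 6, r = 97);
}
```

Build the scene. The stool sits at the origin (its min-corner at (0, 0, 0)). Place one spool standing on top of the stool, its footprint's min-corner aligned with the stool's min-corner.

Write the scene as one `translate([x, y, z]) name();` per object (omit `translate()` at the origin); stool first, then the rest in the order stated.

stool();
translate([0, 0, 383]) spool();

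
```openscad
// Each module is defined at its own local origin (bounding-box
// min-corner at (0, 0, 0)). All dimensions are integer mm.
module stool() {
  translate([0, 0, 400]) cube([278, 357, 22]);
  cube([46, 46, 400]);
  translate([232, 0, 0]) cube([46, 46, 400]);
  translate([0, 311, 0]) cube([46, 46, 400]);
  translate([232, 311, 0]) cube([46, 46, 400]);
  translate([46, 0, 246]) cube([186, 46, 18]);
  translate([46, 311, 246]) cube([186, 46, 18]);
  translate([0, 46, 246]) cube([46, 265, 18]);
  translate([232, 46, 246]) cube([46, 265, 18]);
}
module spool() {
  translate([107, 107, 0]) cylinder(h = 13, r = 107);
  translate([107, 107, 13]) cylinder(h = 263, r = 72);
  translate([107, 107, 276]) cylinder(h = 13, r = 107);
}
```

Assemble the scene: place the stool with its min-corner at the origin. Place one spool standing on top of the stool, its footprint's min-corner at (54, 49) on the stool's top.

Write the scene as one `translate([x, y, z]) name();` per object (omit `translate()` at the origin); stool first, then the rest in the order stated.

stool();
translate([54, 49, 422]) spool();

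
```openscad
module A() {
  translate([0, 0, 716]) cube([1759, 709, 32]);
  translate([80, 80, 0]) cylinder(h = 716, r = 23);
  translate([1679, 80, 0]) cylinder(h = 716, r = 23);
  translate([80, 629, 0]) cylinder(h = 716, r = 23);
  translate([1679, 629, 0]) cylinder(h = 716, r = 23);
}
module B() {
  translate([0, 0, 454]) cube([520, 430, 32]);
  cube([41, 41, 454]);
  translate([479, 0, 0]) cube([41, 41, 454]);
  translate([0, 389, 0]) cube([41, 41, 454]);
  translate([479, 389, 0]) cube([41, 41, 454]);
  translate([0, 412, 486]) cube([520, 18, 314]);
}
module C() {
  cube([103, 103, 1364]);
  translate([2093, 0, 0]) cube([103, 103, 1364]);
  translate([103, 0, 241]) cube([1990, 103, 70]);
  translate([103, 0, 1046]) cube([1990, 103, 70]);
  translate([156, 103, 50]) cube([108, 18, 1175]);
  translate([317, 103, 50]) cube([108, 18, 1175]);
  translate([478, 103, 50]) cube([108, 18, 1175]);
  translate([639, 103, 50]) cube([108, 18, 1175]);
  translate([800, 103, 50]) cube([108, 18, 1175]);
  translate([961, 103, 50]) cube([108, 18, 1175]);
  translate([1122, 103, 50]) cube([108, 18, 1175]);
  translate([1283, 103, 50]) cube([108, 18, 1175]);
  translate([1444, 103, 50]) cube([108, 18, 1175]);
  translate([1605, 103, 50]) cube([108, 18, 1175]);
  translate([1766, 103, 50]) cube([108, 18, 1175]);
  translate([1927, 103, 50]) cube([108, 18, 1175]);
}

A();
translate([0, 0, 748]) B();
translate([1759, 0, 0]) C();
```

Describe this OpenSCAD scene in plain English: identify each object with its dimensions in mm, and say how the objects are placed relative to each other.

A is a table with a 1759×709 mm rectangular top, 32 mm thick, top surface at z = 748 mm, supported by four round legs of 46 mm diameter, each leg's bounding box inset 57 mm from the nearest pair of top edges, running from the floor.

B is a chair: 520×430 mm seat, 32 mm thick, top at z = 486 mm, on four 41 mm square corner legs flush with the seat edges. A 18 mm thick backrest slab spans the full seat width, extending 314 mm above the seat top, its back face flush with the seat's +y edge.

C is a fence section. Two 103×103 mm posts, 1364 mm tall, stand on the floor with a clear span of 1990 mm between their inner faces. Two horizontal rails of 103×70 mm section span the gap between the posts with their undersides at z = 241 mm and z = 1046 mm, flush with the posts' −y face. 12 pickets, each 108 mm wide, 18 mm thick and 1175 mm tall, are fixed to the +y face of the rails with their bottoms at z = 50 mm, evenly spaced across the span with equal gaps (rounded down to the nearest mm) at the −x end and between each pair — any rounding remainder accumulates at the +x end.

The chair is on top of the table. The fence section is against the table's +x side, with their −y faces flush.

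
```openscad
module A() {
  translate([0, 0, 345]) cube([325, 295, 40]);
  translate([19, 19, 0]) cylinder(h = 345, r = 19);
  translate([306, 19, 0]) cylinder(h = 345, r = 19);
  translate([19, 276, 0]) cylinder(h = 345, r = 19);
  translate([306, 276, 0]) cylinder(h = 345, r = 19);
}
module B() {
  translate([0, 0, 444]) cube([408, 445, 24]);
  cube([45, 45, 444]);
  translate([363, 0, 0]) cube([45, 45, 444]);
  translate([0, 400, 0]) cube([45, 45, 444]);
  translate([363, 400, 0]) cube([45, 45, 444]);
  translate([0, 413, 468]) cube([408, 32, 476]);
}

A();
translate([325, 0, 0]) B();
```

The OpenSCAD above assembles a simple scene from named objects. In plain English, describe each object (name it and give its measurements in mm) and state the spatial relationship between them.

A is a four-legged stool. The seat is 325×295 mm, 40 mm thick, top at z = 385 mm. It stands on four round legs, each 38 mm in diameter, from z = 0 to the seat underside, each leg's axis is inset half a diameter from the nearest pair of seat edges (so the leg's bounding box is flush with the corner).

B is a chair. The seat is a 408×445×24 mm slab with its top at z = 468 mm, on four 45×45 mm corner legs (flush with the seat edges, standing on z = 0). A flat backrest 32 mm thick, 476 mm tall, spans the full seat width and rises from the seat top along its +y edge, rear face flush with the rear of the seat.

The chair is against the stool's +x side, with their −y faces flush.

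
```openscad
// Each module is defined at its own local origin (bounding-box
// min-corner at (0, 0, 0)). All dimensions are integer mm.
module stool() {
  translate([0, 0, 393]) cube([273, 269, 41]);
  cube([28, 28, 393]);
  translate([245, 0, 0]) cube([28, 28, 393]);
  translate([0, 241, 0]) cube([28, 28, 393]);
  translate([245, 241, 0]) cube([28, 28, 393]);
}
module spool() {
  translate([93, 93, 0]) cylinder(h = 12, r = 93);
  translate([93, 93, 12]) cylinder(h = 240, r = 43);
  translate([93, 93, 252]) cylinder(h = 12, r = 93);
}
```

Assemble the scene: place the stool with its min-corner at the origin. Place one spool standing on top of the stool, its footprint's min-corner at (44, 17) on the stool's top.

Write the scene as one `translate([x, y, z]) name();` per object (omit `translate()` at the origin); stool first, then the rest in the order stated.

stool();
translate([44, 17, 434]) spool();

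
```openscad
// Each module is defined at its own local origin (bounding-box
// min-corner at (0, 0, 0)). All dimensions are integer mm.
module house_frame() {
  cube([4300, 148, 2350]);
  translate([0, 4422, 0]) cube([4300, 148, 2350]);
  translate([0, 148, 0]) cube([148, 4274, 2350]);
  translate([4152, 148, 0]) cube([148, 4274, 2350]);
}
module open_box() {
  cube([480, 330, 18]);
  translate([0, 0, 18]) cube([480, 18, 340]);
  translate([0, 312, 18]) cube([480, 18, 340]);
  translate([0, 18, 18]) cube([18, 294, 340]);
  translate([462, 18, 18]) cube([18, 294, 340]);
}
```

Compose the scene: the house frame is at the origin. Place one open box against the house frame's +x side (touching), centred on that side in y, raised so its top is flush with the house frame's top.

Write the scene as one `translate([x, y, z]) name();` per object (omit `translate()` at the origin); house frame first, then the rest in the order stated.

house_frame();
translate([4300, 2120, 1992]) open_box();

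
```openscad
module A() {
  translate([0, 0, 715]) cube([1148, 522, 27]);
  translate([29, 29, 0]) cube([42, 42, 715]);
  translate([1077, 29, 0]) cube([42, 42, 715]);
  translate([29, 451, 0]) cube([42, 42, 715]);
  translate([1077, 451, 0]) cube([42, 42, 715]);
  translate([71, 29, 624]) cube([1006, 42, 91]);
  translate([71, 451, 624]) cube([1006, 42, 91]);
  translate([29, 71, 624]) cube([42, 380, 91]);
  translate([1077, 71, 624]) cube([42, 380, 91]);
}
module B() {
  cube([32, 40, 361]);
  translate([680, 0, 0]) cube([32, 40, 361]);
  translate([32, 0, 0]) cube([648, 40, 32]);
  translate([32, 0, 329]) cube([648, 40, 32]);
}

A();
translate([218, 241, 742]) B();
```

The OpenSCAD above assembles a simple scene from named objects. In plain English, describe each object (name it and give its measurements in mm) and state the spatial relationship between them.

A is a table with a 1148×522 mm rectangular top, 27 mm thick, top surface at z = 742 mm, supported by four 42×42 mm square legs, each inset 29 mm from the nearest pair of top edges, running from the floor. Four apron rails, 42 mm thick and 91 mm tall, run between adjacent legs with their top edges flush with the underside of the top and their outer faces flush with the legs' outer faces.

B is a rectangular picture frame lying in the x–z plane (depth along y). The opening is 648 mm wide (x) by 297 mm tall (z), surrounded by a border 32 mm wide on all four sides. The frame is 40 mm deep and is made of two full-height vertical stiles with two horizontal rails fitted between them.

The picture frame is on top of the table, centred.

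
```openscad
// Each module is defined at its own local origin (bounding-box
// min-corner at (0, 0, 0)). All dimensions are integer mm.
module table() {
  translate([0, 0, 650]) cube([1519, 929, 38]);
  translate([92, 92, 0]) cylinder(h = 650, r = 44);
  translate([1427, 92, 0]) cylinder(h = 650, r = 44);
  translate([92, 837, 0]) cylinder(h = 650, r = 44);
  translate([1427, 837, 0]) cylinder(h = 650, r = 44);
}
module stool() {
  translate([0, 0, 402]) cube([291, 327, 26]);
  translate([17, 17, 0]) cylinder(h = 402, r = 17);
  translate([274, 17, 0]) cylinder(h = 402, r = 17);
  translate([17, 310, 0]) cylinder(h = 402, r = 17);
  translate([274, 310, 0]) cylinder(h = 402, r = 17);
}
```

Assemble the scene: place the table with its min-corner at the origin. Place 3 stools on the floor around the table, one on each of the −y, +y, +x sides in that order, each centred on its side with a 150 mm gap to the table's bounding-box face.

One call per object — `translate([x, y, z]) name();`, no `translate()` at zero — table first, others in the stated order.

table();
translate([614, -477, 0]) stool();
translate([614, 1079, 0]) stool();
translate([1669, 301, 0]) stool();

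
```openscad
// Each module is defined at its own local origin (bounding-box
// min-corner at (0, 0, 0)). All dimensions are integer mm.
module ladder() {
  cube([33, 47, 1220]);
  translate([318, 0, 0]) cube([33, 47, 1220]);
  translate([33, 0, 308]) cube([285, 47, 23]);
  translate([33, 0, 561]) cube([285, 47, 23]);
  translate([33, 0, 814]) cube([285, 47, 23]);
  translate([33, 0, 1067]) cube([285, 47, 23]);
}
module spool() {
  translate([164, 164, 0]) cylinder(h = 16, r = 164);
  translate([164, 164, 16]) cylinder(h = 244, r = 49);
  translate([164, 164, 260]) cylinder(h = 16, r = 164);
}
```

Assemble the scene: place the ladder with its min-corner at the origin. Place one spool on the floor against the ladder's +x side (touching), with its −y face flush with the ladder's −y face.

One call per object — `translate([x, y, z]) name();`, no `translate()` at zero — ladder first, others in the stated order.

ladder();
translate([351, 0, 0]) spool();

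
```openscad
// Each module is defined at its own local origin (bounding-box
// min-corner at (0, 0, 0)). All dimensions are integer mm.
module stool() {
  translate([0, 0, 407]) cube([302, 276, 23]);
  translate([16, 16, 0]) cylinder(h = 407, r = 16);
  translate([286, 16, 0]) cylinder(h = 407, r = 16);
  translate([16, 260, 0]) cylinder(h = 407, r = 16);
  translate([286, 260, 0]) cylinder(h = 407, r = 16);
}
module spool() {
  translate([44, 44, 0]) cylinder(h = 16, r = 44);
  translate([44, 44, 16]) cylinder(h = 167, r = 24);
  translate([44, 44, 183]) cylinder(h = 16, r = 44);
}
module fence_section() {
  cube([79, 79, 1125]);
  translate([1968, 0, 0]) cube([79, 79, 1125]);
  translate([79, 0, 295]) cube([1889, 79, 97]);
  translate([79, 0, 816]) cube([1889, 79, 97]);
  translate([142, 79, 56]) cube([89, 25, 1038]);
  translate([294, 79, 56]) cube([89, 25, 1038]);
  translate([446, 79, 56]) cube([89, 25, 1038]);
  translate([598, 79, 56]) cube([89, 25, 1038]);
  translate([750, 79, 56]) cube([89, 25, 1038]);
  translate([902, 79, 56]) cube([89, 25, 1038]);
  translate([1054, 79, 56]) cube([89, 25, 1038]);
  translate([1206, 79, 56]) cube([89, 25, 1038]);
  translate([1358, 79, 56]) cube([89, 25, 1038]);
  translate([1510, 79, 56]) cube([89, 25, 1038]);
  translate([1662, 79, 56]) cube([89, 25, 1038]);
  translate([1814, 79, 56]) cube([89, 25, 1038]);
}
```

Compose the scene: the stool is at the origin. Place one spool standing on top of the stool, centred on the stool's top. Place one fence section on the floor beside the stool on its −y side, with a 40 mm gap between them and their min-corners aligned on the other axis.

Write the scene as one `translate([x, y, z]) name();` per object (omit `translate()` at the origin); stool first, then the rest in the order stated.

stool();
translate([107, 94, 430]) spool();
translate([0, -144, 0]) fence_section();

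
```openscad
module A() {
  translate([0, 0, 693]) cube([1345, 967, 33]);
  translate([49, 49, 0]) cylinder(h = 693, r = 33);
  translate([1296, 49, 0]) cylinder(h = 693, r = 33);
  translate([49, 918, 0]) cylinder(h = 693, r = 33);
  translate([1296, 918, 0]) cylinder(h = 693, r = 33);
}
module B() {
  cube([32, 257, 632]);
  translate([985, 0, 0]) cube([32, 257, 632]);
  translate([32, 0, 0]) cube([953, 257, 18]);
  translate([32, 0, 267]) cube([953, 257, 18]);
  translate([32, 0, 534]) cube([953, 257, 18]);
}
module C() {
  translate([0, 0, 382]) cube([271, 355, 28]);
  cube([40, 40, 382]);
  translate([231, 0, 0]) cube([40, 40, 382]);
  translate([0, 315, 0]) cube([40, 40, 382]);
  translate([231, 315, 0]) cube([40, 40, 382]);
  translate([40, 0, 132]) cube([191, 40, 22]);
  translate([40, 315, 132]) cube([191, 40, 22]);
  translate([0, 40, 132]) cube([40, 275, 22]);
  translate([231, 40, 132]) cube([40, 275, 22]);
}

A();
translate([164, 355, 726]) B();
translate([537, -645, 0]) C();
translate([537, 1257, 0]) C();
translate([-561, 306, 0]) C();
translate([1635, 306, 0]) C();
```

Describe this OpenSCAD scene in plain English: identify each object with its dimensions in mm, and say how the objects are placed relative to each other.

A is a rectangular dining table. The top is 1345×967×33 mm with its upper surface at z = 726 mm. It stands on four round legs of 66 mm diameter, each leg's bounding box inset 16 mm from the nearest pair of top edges, running from the floor to the underside of the top.

B is an open bookshelf. Two side panels, each 32 mm thick, 257 mm deep and 632 mm tall, stand 1017 mm apart (outside-to-outside). Between them sit 3 shelves, each 18 mm thick and 257 mm deep, spanning the full gap between the sides. The bottom shelf rests on the floor (its underside at z = 0) and the clear gap between one shelf's top and the next shelf's underside is 249 mm.

C is a simple wooden stool: a rectangular seat 271 mm (x) by 355 mm (y), 28 mm thick, top face at z = 410 mm, on four square legs, each 40×40 mm in cross-section. The legs rest on z = 0, each flush with a corner of the seat. Four stretchers, 40 mm wide and 22 mm tall, connect adjacent legs with their undersides at z = 132 mm, each running between the inner faces of the legs it joins and aligned with the legs' outer faces on the other axis.

The bookshelf is on top of the table, centred. Four stools sit around the table at the −y, +y, −x, +x sides.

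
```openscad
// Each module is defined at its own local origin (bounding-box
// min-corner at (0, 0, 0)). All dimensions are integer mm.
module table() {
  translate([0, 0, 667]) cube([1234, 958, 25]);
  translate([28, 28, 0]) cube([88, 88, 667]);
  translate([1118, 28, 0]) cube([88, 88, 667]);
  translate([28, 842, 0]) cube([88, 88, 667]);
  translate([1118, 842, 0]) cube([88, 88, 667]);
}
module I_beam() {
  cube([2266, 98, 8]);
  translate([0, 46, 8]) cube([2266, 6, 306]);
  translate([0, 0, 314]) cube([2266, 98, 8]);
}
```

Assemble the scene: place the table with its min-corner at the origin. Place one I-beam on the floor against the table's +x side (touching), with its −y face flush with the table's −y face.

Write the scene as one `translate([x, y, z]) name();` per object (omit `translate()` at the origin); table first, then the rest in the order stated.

table();
translate([1234, 0, 0]) I_beam();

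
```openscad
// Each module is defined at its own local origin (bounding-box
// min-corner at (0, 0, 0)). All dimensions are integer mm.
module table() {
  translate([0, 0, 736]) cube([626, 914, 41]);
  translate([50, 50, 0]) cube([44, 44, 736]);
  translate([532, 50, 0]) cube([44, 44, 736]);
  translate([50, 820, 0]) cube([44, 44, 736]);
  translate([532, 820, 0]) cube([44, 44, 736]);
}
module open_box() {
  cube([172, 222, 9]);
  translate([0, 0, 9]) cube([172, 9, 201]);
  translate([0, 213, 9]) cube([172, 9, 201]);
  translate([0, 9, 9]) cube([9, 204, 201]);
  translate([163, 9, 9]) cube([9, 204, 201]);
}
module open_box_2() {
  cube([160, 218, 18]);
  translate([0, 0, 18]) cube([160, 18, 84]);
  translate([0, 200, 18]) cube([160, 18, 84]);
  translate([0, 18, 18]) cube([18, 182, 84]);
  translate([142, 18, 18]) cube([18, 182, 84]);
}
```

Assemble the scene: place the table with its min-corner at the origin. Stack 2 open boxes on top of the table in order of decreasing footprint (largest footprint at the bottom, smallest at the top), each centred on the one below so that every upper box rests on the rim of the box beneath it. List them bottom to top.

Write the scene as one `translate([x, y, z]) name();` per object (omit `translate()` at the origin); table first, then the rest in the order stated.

table();
translate([227, 346, 777]) open_box();
translate([233, 348, 987]) open_box_2();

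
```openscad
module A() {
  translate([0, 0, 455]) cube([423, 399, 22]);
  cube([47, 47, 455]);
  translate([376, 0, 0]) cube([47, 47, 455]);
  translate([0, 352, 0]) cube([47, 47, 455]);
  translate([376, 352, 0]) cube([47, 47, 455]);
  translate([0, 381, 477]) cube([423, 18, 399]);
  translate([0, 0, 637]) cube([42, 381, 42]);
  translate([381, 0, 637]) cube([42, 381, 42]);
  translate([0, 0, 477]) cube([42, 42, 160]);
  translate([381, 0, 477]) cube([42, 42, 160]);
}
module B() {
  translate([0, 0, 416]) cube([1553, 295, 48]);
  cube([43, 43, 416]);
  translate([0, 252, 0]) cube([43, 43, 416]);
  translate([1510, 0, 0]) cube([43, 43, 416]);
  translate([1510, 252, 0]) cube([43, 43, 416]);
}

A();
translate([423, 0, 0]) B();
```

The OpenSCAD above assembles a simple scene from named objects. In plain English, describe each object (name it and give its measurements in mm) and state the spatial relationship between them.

A is a chair: 423×399 mm seat, 22 mm thick, top at z = 477 mm, on four 47 mm square corner legs flush with the seat edges. A 18 mm thick backrest slab spans the full seat width, extending 399 mm above the seat top, its back face flush with the seat's +y edge. Two armrests of 42×42 mm section run along each side from the seat's front edge to the front of the backrest, top faces 202 mm above the seat top and outer faces flush with the seat's x-edges; a 42×42 mm post under the front of each armrest stands on the seat at the front corner.

B is a long wooden bench with a 1553 mm (x) × 295 mm (y) seat, 48 mm thick, its top surface 464 mm above the floor. Four 43 mm square legs at the seat corners, flush with the edges, run from z = 0 to the seat underside.

The bench is against the chair's +x side, with their −y faces flush.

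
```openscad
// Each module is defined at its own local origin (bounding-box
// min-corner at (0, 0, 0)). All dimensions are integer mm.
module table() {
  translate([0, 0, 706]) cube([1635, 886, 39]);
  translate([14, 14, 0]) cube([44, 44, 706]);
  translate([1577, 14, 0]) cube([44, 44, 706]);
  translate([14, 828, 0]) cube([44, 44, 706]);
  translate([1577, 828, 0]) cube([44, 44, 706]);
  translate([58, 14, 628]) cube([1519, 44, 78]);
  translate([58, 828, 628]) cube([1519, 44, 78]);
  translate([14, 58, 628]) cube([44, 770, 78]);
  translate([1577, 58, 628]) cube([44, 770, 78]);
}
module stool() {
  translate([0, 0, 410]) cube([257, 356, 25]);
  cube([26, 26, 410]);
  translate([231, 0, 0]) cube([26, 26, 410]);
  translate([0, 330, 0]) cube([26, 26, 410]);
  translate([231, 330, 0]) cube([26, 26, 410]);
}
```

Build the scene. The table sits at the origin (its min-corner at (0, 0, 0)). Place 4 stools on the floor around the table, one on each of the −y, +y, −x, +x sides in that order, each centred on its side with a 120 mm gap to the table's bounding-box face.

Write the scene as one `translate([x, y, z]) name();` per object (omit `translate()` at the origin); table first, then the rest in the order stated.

table();
translate([689, -476, 0]) stool();
translate([689, 1006, 0]) stool();
translate([-377, 265, 0]) stool();
translate([1755, 265, 0]) stool();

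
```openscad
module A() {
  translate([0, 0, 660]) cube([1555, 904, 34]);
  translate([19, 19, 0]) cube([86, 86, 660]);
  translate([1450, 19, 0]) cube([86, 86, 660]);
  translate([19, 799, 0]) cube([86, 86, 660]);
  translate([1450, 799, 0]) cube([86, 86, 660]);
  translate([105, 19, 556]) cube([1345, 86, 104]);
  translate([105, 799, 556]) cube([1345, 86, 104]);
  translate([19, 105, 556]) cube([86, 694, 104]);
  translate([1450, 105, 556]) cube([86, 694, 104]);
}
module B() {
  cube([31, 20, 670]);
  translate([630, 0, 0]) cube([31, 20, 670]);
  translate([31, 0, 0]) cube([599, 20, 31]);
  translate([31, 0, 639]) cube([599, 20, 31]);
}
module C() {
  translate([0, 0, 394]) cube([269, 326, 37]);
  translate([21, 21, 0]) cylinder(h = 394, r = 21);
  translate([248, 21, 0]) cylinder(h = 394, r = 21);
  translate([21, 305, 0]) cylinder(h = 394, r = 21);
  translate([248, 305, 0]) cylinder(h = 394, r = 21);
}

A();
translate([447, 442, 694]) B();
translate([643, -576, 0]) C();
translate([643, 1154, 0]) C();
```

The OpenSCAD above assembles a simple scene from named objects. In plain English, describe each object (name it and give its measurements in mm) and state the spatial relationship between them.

A is a rectangular dining table. The top is 1555×904×34 mm with its upper surface at z = 694 mm. It stands on four 86×86 mm square legs, each inset 19 mm from the nearest pair of top edges, running from the floor to the underside of the top. Four apron rails, 86 mm thick and 104 mm tall, run between adjacent legs with their top edges flush with the underside of the top and their outer faces flush with the legs' outer faces.

B is a picture frame with a 599×608 mm rectangular opening (x by z) and a uniform 31 mm border on every side. Frame depth is 20 mm along y. It is built from two vertical stiles running the full outside height and two horizontal rails spanning the gap between the stiles.

C is a four-legged stool. The seat is a 269×326×37 mm slab whose top surface is at z = 431 mm; four round legs, each 42 mm in diameter, run from the floor (z = 0) to the underside of the seat, each leg's axis is inset half a diameter from the nearest pair of seat edges (so the leg's bounding box is flush with the corner).

The picture frame is on top of the table, centred. Two stools sit around the table at the −y, +y sides.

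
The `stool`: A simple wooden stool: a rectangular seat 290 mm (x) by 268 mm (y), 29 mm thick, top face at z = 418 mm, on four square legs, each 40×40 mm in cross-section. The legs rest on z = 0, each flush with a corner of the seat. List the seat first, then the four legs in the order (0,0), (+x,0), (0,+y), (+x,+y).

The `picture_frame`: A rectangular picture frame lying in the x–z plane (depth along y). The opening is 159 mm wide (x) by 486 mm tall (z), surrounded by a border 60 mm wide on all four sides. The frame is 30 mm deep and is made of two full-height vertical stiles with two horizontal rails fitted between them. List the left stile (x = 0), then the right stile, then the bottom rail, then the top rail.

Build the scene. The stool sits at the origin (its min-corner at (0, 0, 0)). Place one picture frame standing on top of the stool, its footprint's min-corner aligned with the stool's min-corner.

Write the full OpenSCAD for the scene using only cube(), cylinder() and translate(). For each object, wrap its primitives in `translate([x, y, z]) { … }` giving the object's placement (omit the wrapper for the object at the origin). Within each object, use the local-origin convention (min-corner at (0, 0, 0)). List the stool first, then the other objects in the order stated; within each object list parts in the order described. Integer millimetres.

translate([0, 0, 389]) cube([290, 268, 29]);
cube([40, 40, 389]);
translate([250, 0, 0]) cube([40, 40, 389]);
translate([0, 228, 0]) cube([40, 40, 389]);
translate([250, 228, 0]) cube([40, 40, 389]);
translate([0, 0, 418]) {
  cube([60, 30, 606]);
  translate([219, 0, 0]) cube([60, 30, 606]);
  translate([60, 0, 0]) cube([159, 30, 60]);
  translate([60, 0, 546]) cube([159, 30, 60]);
}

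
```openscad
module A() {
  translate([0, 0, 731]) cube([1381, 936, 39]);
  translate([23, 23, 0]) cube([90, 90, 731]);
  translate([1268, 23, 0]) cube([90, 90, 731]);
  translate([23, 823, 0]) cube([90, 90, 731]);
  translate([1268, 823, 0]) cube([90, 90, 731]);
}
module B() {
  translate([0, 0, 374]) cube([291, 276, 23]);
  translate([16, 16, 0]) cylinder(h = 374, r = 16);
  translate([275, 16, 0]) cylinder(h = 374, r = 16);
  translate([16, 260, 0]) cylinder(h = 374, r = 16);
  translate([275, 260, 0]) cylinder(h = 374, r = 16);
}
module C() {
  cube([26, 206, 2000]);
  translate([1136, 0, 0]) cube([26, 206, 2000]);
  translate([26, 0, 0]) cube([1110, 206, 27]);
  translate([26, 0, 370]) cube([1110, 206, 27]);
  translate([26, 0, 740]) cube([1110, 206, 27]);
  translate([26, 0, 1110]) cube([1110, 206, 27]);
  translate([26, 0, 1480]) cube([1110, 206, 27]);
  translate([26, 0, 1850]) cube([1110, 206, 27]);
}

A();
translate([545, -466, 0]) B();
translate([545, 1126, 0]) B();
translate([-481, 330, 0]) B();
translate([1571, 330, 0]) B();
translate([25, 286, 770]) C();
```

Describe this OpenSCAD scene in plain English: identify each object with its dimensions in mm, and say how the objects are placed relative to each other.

A is a rectangular dining table. The top is 1381×936×39 mm with its upper surface at z = 770 mm. It stands on four 90×90 mm square legs, each inset 23 mm from the nearest pair of top edges, running from the floor to the underside of the top.

B is a simple wooden stool: a rectangular seat 291 mm (x) by 276 mm (y), 23 mm thick, top face at z = 397 mm, on four round legs, each 32 mm in diameter. The legs rest on z = 0, each leg's axis is inset half a diameter from the nearest pair of seat edges (so the leg's bounding box is flush with the corner).

C is a bookshelf 1162 mm wide overall, 206 mm deep and 2000 mm tall. The two sides are 26 mm thick vertical panels. 6 horizontal shelves of 27 mm thickness span between the inner faces of the sides; the lowest shelf sits on the floor and shelves are stacked with a clear vertical gap of 343 mm between each pair.

Four stools sit around the table at the −y, +y, −x, +x sides. The bookshelf is on top of the table.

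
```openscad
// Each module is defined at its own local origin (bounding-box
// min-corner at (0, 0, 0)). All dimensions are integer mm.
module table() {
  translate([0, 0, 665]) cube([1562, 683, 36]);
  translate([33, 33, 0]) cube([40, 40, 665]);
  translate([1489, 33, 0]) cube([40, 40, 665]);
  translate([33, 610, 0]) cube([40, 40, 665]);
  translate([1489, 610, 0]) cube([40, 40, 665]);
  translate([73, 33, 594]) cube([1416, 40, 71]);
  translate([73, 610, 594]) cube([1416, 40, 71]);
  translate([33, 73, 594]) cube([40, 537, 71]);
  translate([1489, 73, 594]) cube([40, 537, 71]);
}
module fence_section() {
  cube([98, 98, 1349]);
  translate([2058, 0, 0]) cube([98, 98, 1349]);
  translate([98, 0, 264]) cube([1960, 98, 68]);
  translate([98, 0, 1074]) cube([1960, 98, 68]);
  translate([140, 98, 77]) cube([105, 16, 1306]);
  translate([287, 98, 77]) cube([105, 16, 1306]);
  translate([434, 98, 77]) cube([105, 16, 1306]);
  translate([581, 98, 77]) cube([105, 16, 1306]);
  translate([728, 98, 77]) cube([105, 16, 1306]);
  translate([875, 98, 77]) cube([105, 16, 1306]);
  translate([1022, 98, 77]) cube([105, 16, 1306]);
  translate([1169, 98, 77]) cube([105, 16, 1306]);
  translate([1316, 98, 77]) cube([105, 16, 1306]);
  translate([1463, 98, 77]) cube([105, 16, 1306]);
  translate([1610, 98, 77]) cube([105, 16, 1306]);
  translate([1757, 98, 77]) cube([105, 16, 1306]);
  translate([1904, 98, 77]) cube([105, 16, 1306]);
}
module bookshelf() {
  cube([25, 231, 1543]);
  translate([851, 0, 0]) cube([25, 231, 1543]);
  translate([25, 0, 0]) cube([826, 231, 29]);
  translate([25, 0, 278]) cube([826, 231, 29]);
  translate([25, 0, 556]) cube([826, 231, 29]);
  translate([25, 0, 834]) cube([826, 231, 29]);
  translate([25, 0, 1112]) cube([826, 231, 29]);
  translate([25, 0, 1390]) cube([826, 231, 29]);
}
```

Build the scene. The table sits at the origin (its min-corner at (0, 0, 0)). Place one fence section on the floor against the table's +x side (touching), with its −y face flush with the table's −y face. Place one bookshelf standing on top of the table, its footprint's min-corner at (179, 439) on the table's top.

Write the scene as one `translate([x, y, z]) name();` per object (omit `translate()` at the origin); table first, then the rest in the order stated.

table();
translate([1562, 0, 0]) fence_section();
translate([179, 439, 701]) bookshelf();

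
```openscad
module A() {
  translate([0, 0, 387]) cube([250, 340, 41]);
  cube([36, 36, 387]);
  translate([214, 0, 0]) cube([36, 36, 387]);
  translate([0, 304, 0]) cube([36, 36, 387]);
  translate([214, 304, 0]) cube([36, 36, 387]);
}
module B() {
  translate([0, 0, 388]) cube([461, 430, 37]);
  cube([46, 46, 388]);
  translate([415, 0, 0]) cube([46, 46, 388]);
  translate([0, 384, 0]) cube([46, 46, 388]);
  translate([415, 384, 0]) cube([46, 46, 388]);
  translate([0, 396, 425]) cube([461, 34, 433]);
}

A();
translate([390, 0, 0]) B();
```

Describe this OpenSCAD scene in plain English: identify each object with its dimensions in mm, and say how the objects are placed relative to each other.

A is a four-legged stool. The seat is 250×340 mm, 41 mm thick, top at z = 428 mm. It stands on four square legs, each 36×36 mm in cross-section, from z = 0 to the seat underside, each flush with a corner of the seat.

B is a chair: 461×430 mm seat, 37 mm thick, top at z = 425 mm, on four 46 mm square corner legs flush with the seat edges. A 34 mm thick backrest slab spans the full seat width, extending 433 mm above the seat top, its back face flush with the seat's +y edge.

The chair is on the floor beside the stool on its +x side.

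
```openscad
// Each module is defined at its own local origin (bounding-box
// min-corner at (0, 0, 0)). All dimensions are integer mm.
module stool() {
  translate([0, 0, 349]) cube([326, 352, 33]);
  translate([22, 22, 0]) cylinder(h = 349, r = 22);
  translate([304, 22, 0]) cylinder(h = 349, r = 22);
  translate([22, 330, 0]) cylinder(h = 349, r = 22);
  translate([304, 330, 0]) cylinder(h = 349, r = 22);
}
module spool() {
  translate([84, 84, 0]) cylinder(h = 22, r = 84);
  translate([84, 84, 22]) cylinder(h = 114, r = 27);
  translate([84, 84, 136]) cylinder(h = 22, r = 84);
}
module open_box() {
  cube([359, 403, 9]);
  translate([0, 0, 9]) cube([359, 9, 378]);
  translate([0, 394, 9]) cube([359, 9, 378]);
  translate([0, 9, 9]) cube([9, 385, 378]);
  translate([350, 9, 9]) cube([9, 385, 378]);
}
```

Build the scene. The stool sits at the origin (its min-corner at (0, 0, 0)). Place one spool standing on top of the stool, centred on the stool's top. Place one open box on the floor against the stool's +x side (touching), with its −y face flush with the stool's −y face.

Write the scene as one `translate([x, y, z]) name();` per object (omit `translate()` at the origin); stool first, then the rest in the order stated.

stool();
translate([79, 92, 382]) spool();
translate([326, 0, 0]) open_box();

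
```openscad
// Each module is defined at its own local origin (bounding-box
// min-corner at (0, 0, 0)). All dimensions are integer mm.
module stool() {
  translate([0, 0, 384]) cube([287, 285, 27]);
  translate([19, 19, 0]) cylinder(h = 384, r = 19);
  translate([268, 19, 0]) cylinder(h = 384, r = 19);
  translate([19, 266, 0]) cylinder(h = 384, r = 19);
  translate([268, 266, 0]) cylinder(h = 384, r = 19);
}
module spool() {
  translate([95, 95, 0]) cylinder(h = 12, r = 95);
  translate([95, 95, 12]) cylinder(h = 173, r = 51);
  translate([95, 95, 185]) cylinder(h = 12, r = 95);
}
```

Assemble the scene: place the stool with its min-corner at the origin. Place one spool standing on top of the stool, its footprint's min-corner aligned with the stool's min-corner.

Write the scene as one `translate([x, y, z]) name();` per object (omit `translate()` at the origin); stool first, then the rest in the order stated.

stool();
translate([0, 0, 411]) spool();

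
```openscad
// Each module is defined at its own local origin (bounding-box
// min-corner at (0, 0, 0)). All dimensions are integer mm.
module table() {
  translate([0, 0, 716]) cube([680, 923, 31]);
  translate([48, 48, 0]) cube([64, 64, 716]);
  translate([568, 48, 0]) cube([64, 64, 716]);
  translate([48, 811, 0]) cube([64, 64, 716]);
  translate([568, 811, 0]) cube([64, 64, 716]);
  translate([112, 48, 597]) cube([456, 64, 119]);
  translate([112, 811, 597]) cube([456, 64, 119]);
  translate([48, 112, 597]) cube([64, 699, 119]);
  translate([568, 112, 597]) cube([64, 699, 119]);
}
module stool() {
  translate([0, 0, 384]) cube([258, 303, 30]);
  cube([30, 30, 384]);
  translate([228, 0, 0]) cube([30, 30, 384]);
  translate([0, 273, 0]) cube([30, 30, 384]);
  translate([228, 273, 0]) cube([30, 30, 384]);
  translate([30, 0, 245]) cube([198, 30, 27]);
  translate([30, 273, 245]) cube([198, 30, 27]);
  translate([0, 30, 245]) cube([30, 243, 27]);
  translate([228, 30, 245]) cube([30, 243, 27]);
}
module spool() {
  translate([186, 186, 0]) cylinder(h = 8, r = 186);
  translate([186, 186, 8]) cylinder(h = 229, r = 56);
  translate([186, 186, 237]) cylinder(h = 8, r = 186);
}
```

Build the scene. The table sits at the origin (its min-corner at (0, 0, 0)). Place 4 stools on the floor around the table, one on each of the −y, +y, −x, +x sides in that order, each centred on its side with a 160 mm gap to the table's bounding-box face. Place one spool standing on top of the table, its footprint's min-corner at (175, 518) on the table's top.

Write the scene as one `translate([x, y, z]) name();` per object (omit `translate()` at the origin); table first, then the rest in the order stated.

table();
translate([211, -463, 0]) stool();
translate([211, 1083, 0]) stool();
translate([-418, 310, 0]) stool();
translate([840, 310, 0]) stool();
translate([175, 518, 747]) spool();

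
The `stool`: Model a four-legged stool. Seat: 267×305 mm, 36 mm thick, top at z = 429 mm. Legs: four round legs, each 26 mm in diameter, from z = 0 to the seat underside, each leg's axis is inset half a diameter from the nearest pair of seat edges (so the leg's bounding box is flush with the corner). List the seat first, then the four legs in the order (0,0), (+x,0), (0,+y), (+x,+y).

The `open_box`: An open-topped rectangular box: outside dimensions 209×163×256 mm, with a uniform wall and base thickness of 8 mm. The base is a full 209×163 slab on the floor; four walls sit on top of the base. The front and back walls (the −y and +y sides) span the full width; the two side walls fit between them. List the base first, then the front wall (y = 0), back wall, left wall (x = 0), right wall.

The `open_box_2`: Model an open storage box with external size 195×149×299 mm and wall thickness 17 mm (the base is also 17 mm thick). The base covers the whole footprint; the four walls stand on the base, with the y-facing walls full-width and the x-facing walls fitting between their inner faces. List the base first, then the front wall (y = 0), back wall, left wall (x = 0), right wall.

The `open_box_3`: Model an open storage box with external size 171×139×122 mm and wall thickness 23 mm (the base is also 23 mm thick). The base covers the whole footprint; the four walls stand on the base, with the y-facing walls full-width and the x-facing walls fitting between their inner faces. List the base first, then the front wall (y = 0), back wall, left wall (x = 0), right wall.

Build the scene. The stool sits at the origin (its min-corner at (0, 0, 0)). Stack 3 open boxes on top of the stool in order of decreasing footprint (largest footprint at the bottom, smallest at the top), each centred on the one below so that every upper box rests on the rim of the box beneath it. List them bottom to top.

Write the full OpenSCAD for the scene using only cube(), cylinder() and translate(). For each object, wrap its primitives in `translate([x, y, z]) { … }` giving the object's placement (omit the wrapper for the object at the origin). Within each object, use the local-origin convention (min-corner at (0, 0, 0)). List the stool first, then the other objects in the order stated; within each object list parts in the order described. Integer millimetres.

translate([0, 0, 393]) cube([267, 305, 36]);
translate([13, 13, 0]) cylinder(h = 393, r = 13);
translate([254, 13, 0]) cylinder(h = 393, r = 13);
translate([13, 292, 0]) cylinder(h = 393, r = 13);
translate([254, 292, 0]) cylinder(h = 393, r = 13);
translate([29, 71, 429]) {
  cube([209, 163, 8]);
  translate([0, 0, 8]) cube([209, 8, 248]);
  translate([0, 155, 8]) cube([209, 8, 248]);
  translate([0, 8, 8]) cube([8, 147, 248]);
  translate([201, 8, 8]) cube([8, 147, 248]);
}
translate([36, 78, 685]) {
  cube([195, 149, 17]);
  translate([0, 0, 17]) cube([195, 17, 282]);
  translate([0, 132, 17]) cube([195, 17, 282]);
  translate([0, 17, 17]) cube([17, 115, 282]);
  translate([178, 17, 17]) cube([17, 115, 282]);
}
translate([48, 83, 984]) {
  cube([171, 139, 23]);
  translate([0, 0, 23]) cube([171, 23, 99]);
  translate([0, 116, 23]) cube([171, 23, 99]);
  translate([0, 23, 23]) cube([23, 93, 99]);
  translate([148, 23, 23]) cube([23, 93, 99]);
}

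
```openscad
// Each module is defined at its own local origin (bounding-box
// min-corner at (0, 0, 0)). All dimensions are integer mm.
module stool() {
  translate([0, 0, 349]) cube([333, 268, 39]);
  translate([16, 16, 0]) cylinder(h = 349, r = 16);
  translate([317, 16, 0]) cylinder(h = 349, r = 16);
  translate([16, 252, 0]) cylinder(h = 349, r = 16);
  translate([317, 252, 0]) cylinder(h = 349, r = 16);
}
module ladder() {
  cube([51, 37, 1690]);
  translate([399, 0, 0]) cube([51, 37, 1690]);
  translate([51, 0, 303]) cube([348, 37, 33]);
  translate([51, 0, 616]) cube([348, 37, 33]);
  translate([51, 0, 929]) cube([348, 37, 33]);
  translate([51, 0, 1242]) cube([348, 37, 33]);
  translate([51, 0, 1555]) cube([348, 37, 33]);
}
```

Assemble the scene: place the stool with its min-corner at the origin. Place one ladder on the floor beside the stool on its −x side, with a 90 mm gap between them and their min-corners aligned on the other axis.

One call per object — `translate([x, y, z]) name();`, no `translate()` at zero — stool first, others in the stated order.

stool();
translate([-540, 0, 0]) ladder();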